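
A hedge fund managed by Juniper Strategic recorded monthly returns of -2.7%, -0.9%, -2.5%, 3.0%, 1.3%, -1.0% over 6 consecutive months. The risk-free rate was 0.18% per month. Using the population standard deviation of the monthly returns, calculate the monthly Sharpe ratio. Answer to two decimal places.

Mean return r̄ = -2.80 / 6 = -0.4667%
Population std dev = √[24.7333 / 6] = 2.0303%
Sharpe = (r̄ − rf) / σ = (-0.4667 − 0.18) / 2.0303 = -0.6467 / 2.0303 = -0.3185

-0.32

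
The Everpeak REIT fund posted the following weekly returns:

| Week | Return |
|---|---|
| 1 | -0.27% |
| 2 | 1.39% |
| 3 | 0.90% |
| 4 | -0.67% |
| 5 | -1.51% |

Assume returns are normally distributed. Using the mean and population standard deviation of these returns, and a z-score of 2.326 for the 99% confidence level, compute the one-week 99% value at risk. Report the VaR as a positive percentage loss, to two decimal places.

Mean return r̄ = -0.160 / 5 = -0.0320%
Σ(r − r̄)² = 5.5389; population σ = √(5.5389/5) = 1.0525%
VaR = −(r̄ − z·σ) = −(-0.0320 − 2.326 × 1.0525) = −(-2.4801) = 2.4801%

2.48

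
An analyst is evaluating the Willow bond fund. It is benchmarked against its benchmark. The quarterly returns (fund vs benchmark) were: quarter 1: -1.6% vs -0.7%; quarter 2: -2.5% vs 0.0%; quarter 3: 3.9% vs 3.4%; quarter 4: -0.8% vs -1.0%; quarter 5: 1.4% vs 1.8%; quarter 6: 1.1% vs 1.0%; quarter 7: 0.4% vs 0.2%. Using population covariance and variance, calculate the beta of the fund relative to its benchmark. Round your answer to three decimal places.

r̄p = 0.2714%,  r̄m = 0.6714%
Cov = Σ(rp − r̄p)(rm − r̄m) / 7 = 2.5149
Var(rm) = Σ(rm − r̄m)² / 7 = 2.0249
β = Cov / Var = 2.5149 / 2.0249 = 1.2420

1.242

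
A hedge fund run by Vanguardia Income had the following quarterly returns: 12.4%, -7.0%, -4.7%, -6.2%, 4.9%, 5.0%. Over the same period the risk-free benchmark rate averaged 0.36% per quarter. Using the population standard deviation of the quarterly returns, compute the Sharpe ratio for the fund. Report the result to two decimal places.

r̄ = (12.4 − 7 − 4.7 − 6.2 + 4.9 + 5) / 6 = 0.7333%
Population σ = √[Σ(r − r̄)² / 6] = √[309.0733 / 6] = √51.5122 = 7.1772%
Sharpe = (r̄ − rf) / σ = (0.7333 − 0.36) / 7.1772 = 0.3733 / 7.1772 = 0.0520

0.05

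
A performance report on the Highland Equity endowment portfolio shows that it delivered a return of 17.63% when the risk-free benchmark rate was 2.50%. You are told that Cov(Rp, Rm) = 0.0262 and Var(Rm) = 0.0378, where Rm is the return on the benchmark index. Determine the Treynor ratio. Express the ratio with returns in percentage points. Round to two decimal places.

21.83

β = Cov / Var = 0.0262 / 0.0378 = 0.6931
Treynor = (Rp − Rf) / β = (17.63% − 2.50%) / 0.6931 = 15.13 / 0.6931 = 21.8295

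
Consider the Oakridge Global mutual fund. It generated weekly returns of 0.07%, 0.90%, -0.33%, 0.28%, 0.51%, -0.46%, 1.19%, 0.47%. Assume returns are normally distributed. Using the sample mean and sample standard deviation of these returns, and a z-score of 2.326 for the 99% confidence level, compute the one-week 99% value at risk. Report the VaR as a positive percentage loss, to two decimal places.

0.99

μ = (0.07 + 0.9 − 0.33 + 0.28 + 0.51 − 0.46 + 1.19 + 0.47) / 8 = 2.630 / 8 = 0.3288%
Sample σ = √[Σ(r − μ)² / 7] = √[2.2463 / 7] = √0.3209 = 0.5665%
VaR = −(μ − z·σ) = −(0.3288 − 2.326 × 0.5665) = −(-0.9889) = 0.9889%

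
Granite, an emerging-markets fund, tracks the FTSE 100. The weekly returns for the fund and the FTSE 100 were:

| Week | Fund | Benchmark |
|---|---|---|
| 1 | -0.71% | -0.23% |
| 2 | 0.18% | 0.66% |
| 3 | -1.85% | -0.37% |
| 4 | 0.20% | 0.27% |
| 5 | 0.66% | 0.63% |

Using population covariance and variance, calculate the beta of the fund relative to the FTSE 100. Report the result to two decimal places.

r̄p = -0.3040%,  r̄m = 0.1920%
Cov = Σ(rp − r̄p)(rm − r̄m) / 5 = 0.3456
Var(rm) = Σ(rm − r̄m)² / 5 = 0.1822
β = Cov / Var = 0.3456 / 0.1822 = 1.8968

1.90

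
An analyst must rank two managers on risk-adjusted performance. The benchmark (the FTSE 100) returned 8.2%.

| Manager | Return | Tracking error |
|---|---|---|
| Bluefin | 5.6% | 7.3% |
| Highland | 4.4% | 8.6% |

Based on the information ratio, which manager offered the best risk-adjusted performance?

Bluefin

Bluefin: IR = (5.6% − 8.2%) / 7.3% = -0.356
Highland: IR = (4.4% − 8.2%) / 8.6% = -0.442
Highest: Bluefin (-0.356).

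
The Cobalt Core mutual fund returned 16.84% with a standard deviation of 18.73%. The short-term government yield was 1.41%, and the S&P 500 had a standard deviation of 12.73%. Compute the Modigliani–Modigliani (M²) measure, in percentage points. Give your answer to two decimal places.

11.90

Sharpe = (Rp − Rf) / σp = (16.84% − 1.41%) / 18.73% = 0.8238
M² = Rf + Sharpe × σm = 1.41% + 0.8238 × 12.73% = 11.8970%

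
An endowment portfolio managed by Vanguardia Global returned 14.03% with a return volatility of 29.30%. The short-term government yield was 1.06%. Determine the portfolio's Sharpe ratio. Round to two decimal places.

Sharpe = (Rp − Rf) / σp = (14.03% − 1.06%) / 29.30% = 12.97% / 29.30% = 0.4427

0.44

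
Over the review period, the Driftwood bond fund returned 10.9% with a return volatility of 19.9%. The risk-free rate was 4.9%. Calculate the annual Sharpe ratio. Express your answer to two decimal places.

0.30

Sharpe = (Rp − Rf) / σp = (10.9% − 4.9%) / 19.9% = 6.00% / 19.9% = 0.3015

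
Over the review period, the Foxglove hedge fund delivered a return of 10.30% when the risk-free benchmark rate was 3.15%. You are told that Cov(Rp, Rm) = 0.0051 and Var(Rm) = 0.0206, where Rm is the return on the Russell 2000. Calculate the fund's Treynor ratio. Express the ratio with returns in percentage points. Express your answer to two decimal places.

28.88

β = Cov / Var = 0.0051 / 0.0206 = 0.2476
Treynor = (Rp − Rf) / β = (10.30% − 3.15%) / 0.2476 = 7.15 / 0.2476 = 28.8772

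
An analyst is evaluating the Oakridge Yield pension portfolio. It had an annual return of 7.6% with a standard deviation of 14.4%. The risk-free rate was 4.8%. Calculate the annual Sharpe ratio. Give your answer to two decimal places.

Sharpe = (Rp − Rf) / σp = (7.6% − 4.8%) / 14.4% = 2.80% / 14.4% = 0.1944

0.19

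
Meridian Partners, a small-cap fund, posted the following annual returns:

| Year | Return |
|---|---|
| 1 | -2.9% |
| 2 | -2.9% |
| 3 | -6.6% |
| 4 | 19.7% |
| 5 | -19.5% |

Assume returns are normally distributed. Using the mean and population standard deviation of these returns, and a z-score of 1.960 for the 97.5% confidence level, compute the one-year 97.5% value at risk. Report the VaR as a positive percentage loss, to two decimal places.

r̄ = (-2.9 − 2.9 − 6.6 + 19.7 − 19.5) / 5 = -2.4400%
Σ(r − r̄)² = (-2.9 − (-2.4400))² + (-2.9 − (-2.4400))² + … = 798.9520
σ = √[798.9520 / 5] = 12.6408%
VaR = −(r̄ − z·σ) = −(-2.4400 − 1.960 × 12.6408) = −(-27.2160) = 27.2160%

27.22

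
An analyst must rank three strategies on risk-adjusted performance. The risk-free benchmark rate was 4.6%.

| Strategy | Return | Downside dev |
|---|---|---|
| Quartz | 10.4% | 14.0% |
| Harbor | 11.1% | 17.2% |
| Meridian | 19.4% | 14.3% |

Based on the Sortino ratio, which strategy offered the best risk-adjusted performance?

Quartz: Sortino ratio = (10.4% − 4.6%) / 14.0% = 0.414
Harbor: Sortino ratio = (11.1% − 4.6%) / 17.2% = 0.378
Meridian: Sortino ratio = (19.4% − 4.6%) / 14.3% = 1.035
Highest: Meridian (1.035).

Meridian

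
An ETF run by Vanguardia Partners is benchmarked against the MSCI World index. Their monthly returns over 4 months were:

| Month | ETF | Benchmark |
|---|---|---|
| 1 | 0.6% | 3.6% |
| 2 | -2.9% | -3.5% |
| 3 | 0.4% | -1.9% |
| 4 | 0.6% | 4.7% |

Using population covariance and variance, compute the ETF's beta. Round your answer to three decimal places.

0.314

r̄p = -0.3250%,  r̄m = 0.7250%
Cov = Σ(rp − r̄p)(rm − r̄m) / 4 = 3.8281
Var(rm) = Σ(rm − r̄m)² / 4 = 12.2019
β = Cov / Var = 3.8281 / 12.2019 = 0.3137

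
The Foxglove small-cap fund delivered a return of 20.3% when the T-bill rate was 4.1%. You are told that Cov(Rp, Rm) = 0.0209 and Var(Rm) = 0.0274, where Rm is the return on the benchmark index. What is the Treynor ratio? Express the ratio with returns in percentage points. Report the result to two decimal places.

β = Cov / Var = 0.0209 / 0.0274 = 0.7628
Treynor = (Rp − Rf) / β = (20.3% − 4.1%) / 0.7628 = 16.20 / 0.7628 = 21.2375

21.24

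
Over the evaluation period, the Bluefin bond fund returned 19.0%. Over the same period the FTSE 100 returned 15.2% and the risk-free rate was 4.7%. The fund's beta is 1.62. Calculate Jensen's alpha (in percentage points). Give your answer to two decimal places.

-2.71

CAPM expected return = Rf + β(Rm − Rf) = 4.7% + 1.62 × (15.2% − 4.7%) = 4.7 + 1.62 × 10.50 = 21.7100%
Jensen's α = Rp − E[R] = 19.0% − 21.7100% = -2.7100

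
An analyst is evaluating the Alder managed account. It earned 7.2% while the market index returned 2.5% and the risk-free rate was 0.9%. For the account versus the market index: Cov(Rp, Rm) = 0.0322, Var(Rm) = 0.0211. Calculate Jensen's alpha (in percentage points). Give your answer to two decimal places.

3.86

β = Cov / Var = 0.0322 / 0.0211 = 1.5261
E[R] = Rf + β(Rm − Rf) = 0.9% + 1.5261 × (2.5% − 0.9%) = 3.3418%
α = Rp − E[R] = 7.2% − 3.3418% = 3.8582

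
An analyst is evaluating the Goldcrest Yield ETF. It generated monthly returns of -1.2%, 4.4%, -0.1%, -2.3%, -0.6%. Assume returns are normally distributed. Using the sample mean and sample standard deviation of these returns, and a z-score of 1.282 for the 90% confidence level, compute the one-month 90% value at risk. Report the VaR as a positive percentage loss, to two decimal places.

μ = (-1.2 + 4.4 − 0.1 − 2.3 − 0.6) / 5 = 0.20 / 5 = 0.0400%
Sample σ = √[Σ(r − μ)² / 4] = √[26.4520 / 4] = √6.6130 = 2.5716%
VaR = −(μ − z·σ) = −(0.0400 − 1.282 × 2.5716) = −(-3.2568) = 3.2568%

3.26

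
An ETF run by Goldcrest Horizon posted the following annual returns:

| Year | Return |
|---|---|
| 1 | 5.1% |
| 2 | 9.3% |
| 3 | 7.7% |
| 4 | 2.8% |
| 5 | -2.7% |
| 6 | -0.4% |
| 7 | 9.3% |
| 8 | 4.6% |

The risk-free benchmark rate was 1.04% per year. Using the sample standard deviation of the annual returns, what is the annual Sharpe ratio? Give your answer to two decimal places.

r̄ = (5.1 + 9.3 + 7.7 + 2.8 − 2.7 − 0.4 + 9.3 + 4.6) / 8 = 4.4625%
Sample σ = √[Σ(r − r̄)² / 7] = √[135.4188 / 7] = √19.3455 = 4.3984%
Sharpe = (r̄ − rf) / σ = (4.4625 − 1.04) / 4.3984 = 3.4225 / 4.3984 = 0.7781

0.78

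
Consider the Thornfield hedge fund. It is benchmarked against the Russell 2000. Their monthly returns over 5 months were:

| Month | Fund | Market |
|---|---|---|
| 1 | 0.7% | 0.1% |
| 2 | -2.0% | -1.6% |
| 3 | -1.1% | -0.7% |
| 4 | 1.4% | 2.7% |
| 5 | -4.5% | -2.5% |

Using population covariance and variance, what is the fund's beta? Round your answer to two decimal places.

r̄p = -1.1000%,  r̄m = -0.4000%
Cov = Σ(rp − r̄p)(rm − r̄m) / 5 = 3.3740
Var(rm) = Σ(rm − r̄m)² / 5 = 3.1600
β = Cov / Var = 3.3740 / 3.1600 = 1.0677

1.07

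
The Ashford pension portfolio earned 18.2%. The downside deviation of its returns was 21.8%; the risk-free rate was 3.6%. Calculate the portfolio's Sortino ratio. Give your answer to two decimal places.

Sortino = (Rp − Rf) / σd = (18.2% − 3.6%) / 21.8% = 14.60% / 21.8% = 0.6697

0.67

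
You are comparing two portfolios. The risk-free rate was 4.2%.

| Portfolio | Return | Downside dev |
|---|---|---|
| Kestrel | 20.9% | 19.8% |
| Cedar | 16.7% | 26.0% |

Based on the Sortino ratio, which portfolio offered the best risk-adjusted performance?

Kestrel

Kestrel: Sortino ratio = (20.9% − 4.2%) / 19.8% = 0.843
Cedar: Sortino ratio = (16.7% − 4.2%) / 26.0% = 0.481
Highest: Kestrel (0.843).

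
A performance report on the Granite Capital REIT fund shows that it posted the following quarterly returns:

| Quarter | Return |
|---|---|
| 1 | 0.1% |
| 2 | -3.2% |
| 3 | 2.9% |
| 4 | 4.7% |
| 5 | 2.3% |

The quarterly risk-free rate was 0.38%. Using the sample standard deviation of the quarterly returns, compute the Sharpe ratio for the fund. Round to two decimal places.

0.32

r̄ = (0.1 − 3.2 + 2.9 + 4.7 + 2.3) / 5 = 1.3600%
Sample σ = √[Σ(r − r̄)² / 4] = √[36.7920 / 4] = √9.1980 = 3.0328%
Sharpe = (r̄ − rf) / σ = (1.3600 − 0.38) / 3.0328 = 0.9800 / 3.0328 = 0.3231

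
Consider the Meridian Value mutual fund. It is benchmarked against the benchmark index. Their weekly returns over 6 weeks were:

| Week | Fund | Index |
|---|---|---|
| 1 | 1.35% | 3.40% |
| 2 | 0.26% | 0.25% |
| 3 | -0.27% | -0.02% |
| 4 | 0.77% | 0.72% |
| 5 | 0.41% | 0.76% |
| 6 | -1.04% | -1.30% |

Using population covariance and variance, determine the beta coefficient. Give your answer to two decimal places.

r̄p = 0.2467%,  r̄m = 0.6350%
Cov = Σ(rp − r̄p)(rm − r̄m) / 6 = 0.9898
Var(rm) = Σ(rm − r̄m)² / 6 = 1.9983
β = Cov / Var = 0.9898 / 1.9983 = 0.4953

0.50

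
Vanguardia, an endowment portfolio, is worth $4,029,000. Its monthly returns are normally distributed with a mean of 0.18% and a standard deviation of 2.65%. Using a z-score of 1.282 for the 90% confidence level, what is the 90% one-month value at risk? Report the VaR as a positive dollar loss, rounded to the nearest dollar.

$129,625

Return at the 90% tail: μ − z·σ = 0.18% − 1.282 × 2.65% = 0.18 − 3.3973 = -3.2173%
VaR = −(-3.2173%) × $4,029,000 = 3.2173% × $4,029,000 = $129,625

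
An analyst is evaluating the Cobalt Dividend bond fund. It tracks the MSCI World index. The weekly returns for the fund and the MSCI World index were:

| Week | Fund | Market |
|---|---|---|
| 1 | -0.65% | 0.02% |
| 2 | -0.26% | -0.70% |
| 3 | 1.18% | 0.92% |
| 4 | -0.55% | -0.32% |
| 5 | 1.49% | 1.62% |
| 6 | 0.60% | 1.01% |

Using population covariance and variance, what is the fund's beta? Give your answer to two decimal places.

r̄p = 0.3017%,  r̄m = 0.4250%
Cov = Σ(rp − r̄p)(rm − r̄m) / 6 = 0.6135
Var(rm) = Σ(rm − r̄m)² / 6 = 0.6667
β = Cov / Var = 0.6135 / 0.6667 = 0.9202

0.92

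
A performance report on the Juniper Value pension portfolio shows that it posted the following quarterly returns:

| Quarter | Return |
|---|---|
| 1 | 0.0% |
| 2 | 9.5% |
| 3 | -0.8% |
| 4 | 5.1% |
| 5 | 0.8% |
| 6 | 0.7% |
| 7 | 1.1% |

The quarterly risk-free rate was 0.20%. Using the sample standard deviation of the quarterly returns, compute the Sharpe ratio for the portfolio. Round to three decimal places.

r̄ = (0 + 9.5 − 0.8 + 5.1 + 0.8 + 0.7 + 1.1) / 7 = 2.3429%
Σ(r − r̄)² = (0 − 2.3429)² + (9.5 − 2.3429)² + (-0.8 − 2.3429)² + … = 80.8171
sample σ = √(80.8171 / 6) = √13.4695 = 3.6701%
Sharpe = (r̄ − rf) / σ = (2.3429 − 0.2) / 3.6701 = 2.1429 / 3.6701 = 0.5839

0.584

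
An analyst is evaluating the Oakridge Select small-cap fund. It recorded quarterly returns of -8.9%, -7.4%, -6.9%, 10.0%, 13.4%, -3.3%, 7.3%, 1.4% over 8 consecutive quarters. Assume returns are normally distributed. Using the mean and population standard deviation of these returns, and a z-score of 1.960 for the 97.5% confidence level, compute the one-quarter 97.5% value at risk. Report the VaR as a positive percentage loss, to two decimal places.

15.15

Mean return μ = 5.60 / 8 = 0.7000%
Σ(r − μ)² = 523.3600; population σ = √(523.3600/8) = 8.0883%
VaR = −(μ − z·σ) = −(0.7000 − 1.960 × 8.0883) = −(-15.1531) = 15.1531%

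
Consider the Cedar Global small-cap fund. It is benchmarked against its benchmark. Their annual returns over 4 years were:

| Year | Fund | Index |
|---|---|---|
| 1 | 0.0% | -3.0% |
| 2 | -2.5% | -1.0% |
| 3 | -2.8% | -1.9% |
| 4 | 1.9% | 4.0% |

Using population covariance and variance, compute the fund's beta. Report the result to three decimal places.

0.481

r̄p = -0.8500%,  r̄m = -0.4750%
Cov = Σ(rp − r̄p)(rm − r̄m) / 4 = 3.4513
Var(rm) = Σ(rm − r̄m)² / 4 = 7.1769
β = Cov / Var = 3.4513 / 7.1769 = 0.4809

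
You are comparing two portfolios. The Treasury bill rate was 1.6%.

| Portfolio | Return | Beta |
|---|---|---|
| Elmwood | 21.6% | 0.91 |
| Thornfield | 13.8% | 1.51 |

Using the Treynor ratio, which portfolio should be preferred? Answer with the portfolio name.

Elmwood: Treynor = (21.6% − 1.6%) / 0.91 = 21.978
Thornfield: Treynor = (13.8% − 1.6%) / 1.51 = 8.079
Highest: Elmwood (21.978).

Elmwood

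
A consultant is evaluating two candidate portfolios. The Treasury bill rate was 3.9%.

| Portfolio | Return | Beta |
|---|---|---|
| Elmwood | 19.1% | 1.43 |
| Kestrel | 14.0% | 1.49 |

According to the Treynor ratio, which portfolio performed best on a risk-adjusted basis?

Elmwood

Elmwood: Treynor = (19.1% − 3.9%) / 1.43 = 10.629
Kestrel: Treynor = (14.0% − 3.9%) / 1.49 = 6.779
Highest: Elmwood (10.629).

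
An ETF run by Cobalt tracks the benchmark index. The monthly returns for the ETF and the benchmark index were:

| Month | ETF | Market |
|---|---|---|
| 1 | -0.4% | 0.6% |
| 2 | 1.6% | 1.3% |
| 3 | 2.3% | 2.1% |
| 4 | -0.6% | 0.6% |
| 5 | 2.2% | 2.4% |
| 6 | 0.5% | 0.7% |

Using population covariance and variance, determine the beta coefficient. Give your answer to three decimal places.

1.491

r̄p = 0.9333%,  r̄m = 1.2833%
Cov = Σ(rp − r̄p)(rm − r̄m) / 6 = 0.7922
Var(rm) = Σ(rm − r̄m)² / 6 = 0.5314
β = Cov / Var = 0.7922 / 0.5314 = 1.4908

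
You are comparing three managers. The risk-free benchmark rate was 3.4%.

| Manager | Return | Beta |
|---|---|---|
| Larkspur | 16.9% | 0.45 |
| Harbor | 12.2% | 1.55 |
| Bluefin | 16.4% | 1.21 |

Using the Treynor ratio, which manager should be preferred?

Larkspur: Treynor = (16.9% − 3.4%) / 0.45 = 30.000
Harbor: Treynor = (12.2% − 3.4%) / 1.55 = 5.677
Bluefin: Treynor = (16.4% − 3.4%) / 1.21 = 10.744
Highest: Larkspur (30.000).

Larkspur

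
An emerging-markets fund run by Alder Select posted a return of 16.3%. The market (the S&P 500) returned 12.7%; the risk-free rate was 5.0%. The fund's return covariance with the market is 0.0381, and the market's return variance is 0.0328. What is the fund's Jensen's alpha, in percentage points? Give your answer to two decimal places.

2.36

β = Cov / Var = 0.0381 / 0.0328 = 1.1616
E[R] = Rf + β(Rm − Rf) = 5.0% + 1.1616 × (12.7% − 5.0%) = 13.9443%
α = Rp − E[R] = 16.3% − 13.9443% = 2.3557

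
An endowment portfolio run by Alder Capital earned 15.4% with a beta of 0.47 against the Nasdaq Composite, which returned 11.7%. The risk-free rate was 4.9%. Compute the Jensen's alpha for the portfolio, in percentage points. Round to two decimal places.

CAPM expected return = Rf + β(Rm − Rf) = 4.9% + 0.47 × (11.7% − 4.9%) = 4.9 + 0.47 × 6.80 = 8.0960%
Jensen's α = Rp − E[R] = 15.4% − 8.0960% = 7.3040

7.30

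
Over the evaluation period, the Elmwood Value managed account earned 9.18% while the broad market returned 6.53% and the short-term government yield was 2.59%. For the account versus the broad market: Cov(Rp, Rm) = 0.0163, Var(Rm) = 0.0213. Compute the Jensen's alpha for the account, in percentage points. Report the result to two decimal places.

β = Cov / Var = 0.0163 / 0.0213 = 0.7653
E[R] = Rf + β(Rm − Rf) = 2.59% + 0.7653 × (6.53% − 2.59%) = 5.6053%
α = Rp − E[R] = 9.18% − 5.6053% = 3.5747

3.57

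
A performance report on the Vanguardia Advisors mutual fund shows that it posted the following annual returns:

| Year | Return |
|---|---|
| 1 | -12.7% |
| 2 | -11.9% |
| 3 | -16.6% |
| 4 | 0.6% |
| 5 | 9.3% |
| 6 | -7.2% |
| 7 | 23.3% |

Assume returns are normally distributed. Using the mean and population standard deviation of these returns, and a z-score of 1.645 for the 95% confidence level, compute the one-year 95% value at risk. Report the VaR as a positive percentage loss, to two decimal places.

μ = (-12.7 − 11.9 − 16.6 + 0.6 + 9.3 − 7.2 + 23.3) / 7 = -15.20 / 7 = -2.1714%
Population σ = √[Σ(r − μ)² / 7] = √[1227.0343 / 7] = √175.2906 = 13.2397%
VaR = −(μ − z·σ) = −(-2.1714 − 1.645 × 13.2397) = −(-23.9507) = 23.9507%

23.95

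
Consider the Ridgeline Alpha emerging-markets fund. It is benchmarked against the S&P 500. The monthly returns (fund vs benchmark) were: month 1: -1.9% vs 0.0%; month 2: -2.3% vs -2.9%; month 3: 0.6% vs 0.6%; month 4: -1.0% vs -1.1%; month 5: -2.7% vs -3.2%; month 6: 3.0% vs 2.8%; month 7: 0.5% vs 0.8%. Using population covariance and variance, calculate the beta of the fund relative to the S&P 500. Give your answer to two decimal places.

r̄p = -0.5429%,  r̄m = -0.4286%
Cov = Σ(rp − r̄p)(rm − r̄m) / 7 = 3.4202
Var(rm) = Σ(rm − r̄m)² / 7 = 3.9163
β = Cov / Var = 3.4202 / 3.9163 = 0.8733

0.87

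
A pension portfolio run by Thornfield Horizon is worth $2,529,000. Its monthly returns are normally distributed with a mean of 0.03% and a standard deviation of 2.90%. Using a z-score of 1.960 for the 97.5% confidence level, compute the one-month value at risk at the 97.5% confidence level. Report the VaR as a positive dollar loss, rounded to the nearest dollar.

$142,990

Return at the 97.5% tail: μ − z·σ = 0.03% − 1.960 × 2.90% = 0.03 − 5.6840 = -5.6540%
VaR = −(-5.6540%) × $2,529,000 = 5.6540% × $2,529,000 = $142,990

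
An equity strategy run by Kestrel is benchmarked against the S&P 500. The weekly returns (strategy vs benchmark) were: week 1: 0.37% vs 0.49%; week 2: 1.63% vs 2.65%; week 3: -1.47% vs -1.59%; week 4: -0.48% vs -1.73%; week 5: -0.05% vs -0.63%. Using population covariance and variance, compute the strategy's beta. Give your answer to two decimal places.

0.59

r̄p = 0.0000%,  r̄m = -0.1620%
Cov = Σ(rp − r̄p)(rm − r̄m) / 5 = 1.5400
Var(rm) = Σ(rm − r̄m)² / 5 = 2.6099
β = Cov / Var = 1.5400 / 2.6099 = 0.5901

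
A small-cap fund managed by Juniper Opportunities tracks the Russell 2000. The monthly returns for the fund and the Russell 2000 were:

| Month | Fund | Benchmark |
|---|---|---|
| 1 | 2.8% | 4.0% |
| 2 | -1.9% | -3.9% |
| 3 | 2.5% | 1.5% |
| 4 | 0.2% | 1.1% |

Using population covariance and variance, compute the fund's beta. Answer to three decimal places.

0.613

r̄p = 0.9000%,  r̄m = 0.6750%
Cov = Σ(rp − r̄p)(rm − r̄m) / 4 = 5.0375
Var(rm) = Σ(rm − r̄m)² / 4 = 8.2119
β = Cov / Var = 5.0375 / 8.2119 = 0.6134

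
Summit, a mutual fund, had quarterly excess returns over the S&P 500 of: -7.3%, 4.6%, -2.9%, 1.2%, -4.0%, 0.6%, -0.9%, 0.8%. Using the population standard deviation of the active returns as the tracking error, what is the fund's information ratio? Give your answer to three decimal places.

-0.288

Mean return μ = -7.90 / 8 = -0.9875%
Σ(r − μ)² = (-7.3 − (-0.9875))² + (4.6 − (-0.9875))² + … = 94.3088
σ = √[94.3088 / 8] = 3.4335%
IR = μ / tracking error = -0.9875 / 3.4335 = -0.2876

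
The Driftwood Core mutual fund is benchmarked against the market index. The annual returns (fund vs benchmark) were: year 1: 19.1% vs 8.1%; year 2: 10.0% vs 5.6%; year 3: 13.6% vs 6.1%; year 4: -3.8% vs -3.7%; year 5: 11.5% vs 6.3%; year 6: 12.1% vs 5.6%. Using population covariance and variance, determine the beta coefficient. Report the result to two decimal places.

1.77

r̄p = 10.4167%,  r̄m = 4.6667%
Cov = Σ(rp − r̄p)(rm − r̄m) / 6 = 26.0456
Var(rm) = Σ(rm − r̄m)² / 6 = 14.7089
β = Cov / Var = 26.0456 / 14.7089 = 1.7707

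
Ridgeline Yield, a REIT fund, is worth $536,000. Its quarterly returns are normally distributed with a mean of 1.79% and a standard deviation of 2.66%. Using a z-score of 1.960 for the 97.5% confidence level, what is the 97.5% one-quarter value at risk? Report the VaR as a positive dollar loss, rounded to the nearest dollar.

Return at the 97.5% tail: μ − z·σ = 1.79% − 1.960 × 2.66% = 1.79 − 5.2136 = -3.4236%
VaR = −(-3.4236%) × $536,000 = 3.4236% × $536,000 = $18,350

$18,350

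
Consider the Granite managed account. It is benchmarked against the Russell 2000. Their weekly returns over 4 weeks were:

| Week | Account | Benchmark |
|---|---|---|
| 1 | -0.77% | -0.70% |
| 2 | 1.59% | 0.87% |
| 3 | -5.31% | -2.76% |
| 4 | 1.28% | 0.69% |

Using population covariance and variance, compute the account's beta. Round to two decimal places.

1.89

r̄p = -0.8025%,  r̄m = -0.4750%
Cov = Σ(rp − r̄p)(rm − r̄m) / 4 = 3.9841
Var(rm) = Σ(rm − r̄m)² / 4 = 2.1095
β = Cov / Var = 3.9841 / 2.1095 = 1.8886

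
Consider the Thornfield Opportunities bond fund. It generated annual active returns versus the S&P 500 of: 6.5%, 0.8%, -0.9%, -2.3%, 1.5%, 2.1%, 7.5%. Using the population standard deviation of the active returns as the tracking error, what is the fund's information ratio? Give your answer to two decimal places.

0.65

Mean return μ = 15.20 / 7 = 2.1714%
Σ(r − μ)² = (6.5 − 2.1714)² + (0.8 − 2.1714)² + (-0.9 − 2.1714)² + … = 78.8943
σ = √[78.8943 / 7] = 3.3572%
IR = μ / tracking error = 2.1714 / 3.3572 = 0.6468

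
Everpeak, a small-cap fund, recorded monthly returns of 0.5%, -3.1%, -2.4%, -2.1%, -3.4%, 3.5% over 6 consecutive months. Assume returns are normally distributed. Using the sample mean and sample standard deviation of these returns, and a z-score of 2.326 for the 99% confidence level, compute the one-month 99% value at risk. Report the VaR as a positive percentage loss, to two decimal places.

μ = (0.5 − 3.1 − 2.4 − 2.1 − 3.4 + 3.5) / 6 = -1.1667%
Sample σ = √[Σ(r − μ)² / 5] = √[35.6733 / 5] = √7.1347 = 2.6711%
VaR = −(μ − z·σ) = −(-1.1667 − 2.326 × 2.6711) = −(-7.3797) = 7.3797%

7.38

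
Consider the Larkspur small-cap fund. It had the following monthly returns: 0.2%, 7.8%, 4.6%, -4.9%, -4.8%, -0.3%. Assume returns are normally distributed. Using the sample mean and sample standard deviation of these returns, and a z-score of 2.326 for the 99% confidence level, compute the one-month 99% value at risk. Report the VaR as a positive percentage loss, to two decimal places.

11.34

μ = (0.2 + 7.8 + 4.6 − 4.9 − 4.8 − 0.3) / 6 = 0.4333%
Sample σ = √[Σ(r − μ)² / 5] = √[128.0533 / 5] = √25.6107 = 5.0607%
VaR = −(μ − z·σ) = −(0.4333 − 2.326 × 5.0607) = −(-11.3379) = 11.3379%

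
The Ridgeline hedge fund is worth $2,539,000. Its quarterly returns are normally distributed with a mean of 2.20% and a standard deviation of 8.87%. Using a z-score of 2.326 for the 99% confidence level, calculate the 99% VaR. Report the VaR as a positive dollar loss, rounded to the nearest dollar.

$467,979

Return at the 99% tail: μ − z·σ = 2.20% − 2.326 × 8.87% = 2.2 − 20.63162 = -18.43162%
VaR = −(-18.43162%) × $2,539,000 = 18.43162% × $2,539,000 = $467,979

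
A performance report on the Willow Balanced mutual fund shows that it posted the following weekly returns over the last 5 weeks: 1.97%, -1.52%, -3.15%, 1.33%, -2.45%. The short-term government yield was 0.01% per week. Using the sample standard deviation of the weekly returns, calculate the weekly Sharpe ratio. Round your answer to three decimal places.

Mean return μ = -3.820 / 5 = -0.7640%
Sample std dev = √[20.9667 / 4] = 2.2895%
Sharpe = (μ − rf) / σ = (-0.7640 − 0.01) / 2.2895 = -0.7740 / 2.2895 = -0.3381

-0.338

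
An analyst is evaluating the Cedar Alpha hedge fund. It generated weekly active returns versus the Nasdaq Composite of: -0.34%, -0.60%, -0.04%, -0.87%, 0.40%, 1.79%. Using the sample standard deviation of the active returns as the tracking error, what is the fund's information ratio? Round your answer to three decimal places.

0.059

r̄ = (-0.34 − 0.6 − 0.04 − 0.87 + 0.4 + 1.79) / 6 = 0.340 / 6 = 0.0567%
Σ(r − r̄)² = 4.5789; sample σ = √(4.5789/5) = 0.9570%
IR = r̄ / tracking error = 0.0567 / 0.9570 = 0.0592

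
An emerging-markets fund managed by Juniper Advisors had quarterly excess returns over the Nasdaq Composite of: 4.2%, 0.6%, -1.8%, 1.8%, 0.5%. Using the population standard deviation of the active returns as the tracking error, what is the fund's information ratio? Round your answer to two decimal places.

μ = (4.2 + 0.6 − 1.8 + 1.8 + 0.5) / 5 = 1.0600%
Σ(r − μ)² = 19.1120; population σ = √(19.1120/5) = 1.9551%
IR = μ / tracking error = 1.0600 / 1.9551 = 0.5422

0.54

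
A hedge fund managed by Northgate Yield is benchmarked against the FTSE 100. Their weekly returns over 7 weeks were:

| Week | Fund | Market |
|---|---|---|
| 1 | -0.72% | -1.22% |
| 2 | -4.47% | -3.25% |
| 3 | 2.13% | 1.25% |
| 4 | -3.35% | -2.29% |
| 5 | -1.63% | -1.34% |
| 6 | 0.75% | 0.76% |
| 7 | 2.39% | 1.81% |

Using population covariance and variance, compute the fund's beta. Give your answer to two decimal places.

r̄p = -0.7000%,  r̄m = -0.6114%
Cov = Σ(rp − r̄p)(rm − r̄m) / 7 = 4.2606
Var(rm) = Σ(rm − r̄m)² / 7 = 3.1271
β = Cov / Var = 4.2606 / 3.1271 = 1.3625

1.36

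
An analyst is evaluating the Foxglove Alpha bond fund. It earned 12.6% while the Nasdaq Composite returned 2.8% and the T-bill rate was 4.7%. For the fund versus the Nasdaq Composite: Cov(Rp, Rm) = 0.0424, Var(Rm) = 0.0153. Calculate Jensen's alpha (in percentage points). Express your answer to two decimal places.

β = Cov / Var = 0.0424 / 0.0153 = 2.7712
E[R] = Rf + β(Rm − Rf) = 4.7% + 2.7712 × (2.8% − 4.7%) = -0.5653%
α = Rp − E[R] = 12.6% − -0.5653% = 13.1653

13.17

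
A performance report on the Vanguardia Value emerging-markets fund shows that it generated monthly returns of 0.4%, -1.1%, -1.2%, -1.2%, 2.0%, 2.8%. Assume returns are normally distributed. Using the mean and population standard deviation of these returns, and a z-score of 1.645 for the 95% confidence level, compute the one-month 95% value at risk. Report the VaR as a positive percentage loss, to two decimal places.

2.37

Mean return r̄ = 1.70 / 6 = 0.2833%
Population σ = √[Σ(r − r̄)² / 6] = √[15.6083 / 6] = √2.6014 = 1.6129%
VaR = −(r̄ − z·σ) = −(0.2833 − 1.645 × 1.6129) = −(-2.3699) = 2.3699%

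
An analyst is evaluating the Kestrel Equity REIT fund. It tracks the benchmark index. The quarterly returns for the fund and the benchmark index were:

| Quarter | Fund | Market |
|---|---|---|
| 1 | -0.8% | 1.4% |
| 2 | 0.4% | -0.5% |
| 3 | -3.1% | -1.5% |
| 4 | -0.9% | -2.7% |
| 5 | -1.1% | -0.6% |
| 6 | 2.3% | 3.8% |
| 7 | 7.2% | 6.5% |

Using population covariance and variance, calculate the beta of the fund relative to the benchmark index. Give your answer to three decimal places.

0.926

r̄p = 0.5714%,  r̄m = 0.9143%
Cov = Σ(rp − r̄p)(rm − r̄m) / 7 = 8.3290
Var(rm) = Σ(rm − r̄m)² / 7 = 8.9927
β = Cov / Var = 8.3290 / 8.9927 = 0.9262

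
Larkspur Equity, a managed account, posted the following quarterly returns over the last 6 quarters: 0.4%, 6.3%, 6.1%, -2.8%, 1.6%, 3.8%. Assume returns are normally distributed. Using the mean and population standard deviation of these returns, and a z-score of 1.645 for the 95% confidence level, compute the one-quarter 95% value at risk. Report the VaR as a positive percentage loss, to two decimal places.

r̄ = (0.4 + 6.3 + 6.1 − 2.8 + 1.6 + 3.8) / 6 = 2.5667%
Population σ = √[Σ(r − r̄)² / 6] = √[62.3733 / 6] = √10.3956 = 3.2242%
VaR = −(r̄ − z·σ) = −(2.5667 − 1.645 × 3.2242) = −(-2.7371) = 2.7371%

2.74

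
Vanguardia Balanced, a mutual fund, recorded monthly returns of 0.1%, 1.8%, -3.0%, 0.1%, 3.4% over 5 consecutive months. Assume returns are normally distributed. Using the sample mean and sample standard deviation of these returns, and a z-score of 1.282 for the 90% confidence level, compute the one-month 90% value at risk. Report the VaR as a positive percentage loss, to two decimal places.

Mean return μ = 2.40 / 5 = 0.4800%
Sample std dev = √[22.6680 / 4] = 2.3805%
VaR = −(μ − z·σ) = −(0.4800 − 1.282 × 2.3805) = −(-2.5718) = 2.5718%

2.57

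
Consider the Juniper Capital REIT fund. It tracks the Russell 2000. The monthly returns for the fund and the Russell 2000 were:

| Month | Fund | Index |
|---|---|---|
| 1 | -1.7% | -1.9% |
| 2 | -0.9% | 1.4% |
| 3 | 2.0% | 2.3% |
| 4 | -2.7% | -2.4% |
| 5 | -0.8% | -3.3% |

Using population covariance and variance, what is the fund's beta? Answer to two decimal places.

0.51

r̄p = -0.8200%,  r̄m = -0.7800%
Cov = Σ(rp − r̄p)(rm − r̄m) / 5 = 2.4984
Var(rm) = Σ(rm − r̄m)² / 5 = 4.8936
β = Cov / Var = 2.4984 / 4.8936 = 0.5105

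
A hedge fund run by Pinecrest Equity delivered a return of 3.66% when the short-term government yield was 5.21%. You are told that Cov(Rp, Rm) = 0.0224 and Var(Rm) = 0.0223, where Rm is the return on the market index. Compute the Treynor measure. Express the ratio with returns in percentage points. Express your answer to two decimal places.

β = Cov / Var = 0.0224 / 0.0223 = 1.0045
Treynor = (Rp − Rf) / β = (3.66% − 5.21%) / 1.0045 = -1.55 / 1.0045 = -1.5431

-1.54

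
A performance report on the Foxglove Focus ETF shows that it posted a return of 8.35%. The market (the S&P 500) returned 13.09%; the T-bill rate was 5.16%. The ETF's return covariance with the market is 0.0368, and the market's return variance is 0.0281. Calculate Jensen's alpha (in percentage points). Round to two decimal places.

β = Cov / Var = 0.0368 / 0.0281 = 1.3096
E[R] = Rf + β(Rm − Rf) = 5.16% + 1.3096 × (13.09% − 5.16%) = 15.5451%
α = Rp − E[R] = 8.35% − 15.5451% = -7.1951

-7.20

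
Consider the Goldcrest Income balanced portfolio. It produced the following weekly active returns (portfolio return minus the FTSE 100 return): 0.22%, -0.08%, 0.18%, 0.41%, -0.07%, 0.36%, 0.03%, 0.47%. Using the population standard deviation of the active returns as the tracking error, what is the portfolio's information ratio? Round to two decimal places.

r̄ = (0.22 − 0.08 + 0.18 + 0.41 − 0.07 + 0.36 + 0.03 + 0.47) / 8 = 0.1900%
Population σ = √[Σ(r − r̄)² / 8] = √[0.3228 / 8] = √0.0404 = 0.2010%
IR = r̄ / tracking error = 0.1900 / 0.2010 = 0.9453

0.95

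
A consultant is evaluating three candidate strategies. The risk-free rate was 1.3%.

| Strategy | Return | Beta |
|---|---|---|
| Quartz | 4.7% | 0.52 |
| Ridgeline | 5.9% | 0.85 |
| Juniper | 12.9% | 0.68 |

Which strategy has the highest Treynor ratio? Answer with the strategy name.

Juniper

Quartz: Treynor = (4.7% − 1.3%) / 0.52 = 6.538
Ridgeline: Treynor = (5.9% − 1.3%) / 0.85 = 5.412
Juniper: Treynor = (12.9% − 1.3%) / 0.68 = 17.059
Highest: Juniper (17.059).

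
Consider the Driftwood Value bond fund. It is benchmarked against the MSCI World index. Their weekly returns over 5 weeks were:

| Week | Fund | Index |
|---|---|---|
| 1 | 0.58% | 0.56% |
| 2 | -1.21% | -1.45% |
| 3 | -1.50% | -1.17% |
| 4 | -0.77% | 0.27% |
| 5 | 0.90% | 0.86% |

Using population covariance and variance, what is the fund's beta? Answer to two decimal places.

0.91

r̄p = -0.4000%,  r̄m = -0.1860%
Cov = Σ(rp − r̄p)(rm − r̄m) / 5 = 0.8057
Var(rm) = Σ(rm − r̄m)² / 5 = 0.8849
β = Cov / Var = 0.8057 / 0.8849 = 0.9105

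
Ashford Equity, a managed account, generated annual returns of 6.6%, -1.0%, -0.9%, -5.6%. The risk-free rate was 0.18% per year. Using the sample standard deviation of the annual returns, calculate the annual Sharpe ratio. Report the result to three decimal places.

μ = (6.6 − 1 − 0.9 − 5.6) / 4 = -0.2250%
Sample σ = √[Σ(r − μ)² / 3] = √[76.5275 / 3] = √25.5092 = 5.0507%
Sharpe = (μ − rf) / σ = (-0.2250 − 0.18) / 5.0507 = -0.4050 / 5.0507 = -0.0802

-0.080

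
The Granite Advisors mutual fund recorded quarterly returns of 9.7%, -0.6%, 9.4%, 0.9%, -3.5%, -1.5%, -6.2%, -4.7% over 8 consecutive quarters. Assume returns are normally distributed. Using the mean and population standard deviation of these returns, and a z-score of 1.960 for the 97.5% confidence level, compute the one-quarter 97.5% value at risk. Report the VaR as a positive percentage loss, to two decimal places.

r̄ = (9.7 − 0.6 + 9.4 + 0.9 − 3.5 − 1.5 − 6.2 − 4.7) / 8 = 0.4375%
Σ(r − r̄)² = 257.1188; population σ = √(257.1188/8) = 5.6692%
VaR = −(r̄ − z·σ) = −(0.4375 − 1.960 × 5.6692) = −(-10.6741) = 10.6741%

10.67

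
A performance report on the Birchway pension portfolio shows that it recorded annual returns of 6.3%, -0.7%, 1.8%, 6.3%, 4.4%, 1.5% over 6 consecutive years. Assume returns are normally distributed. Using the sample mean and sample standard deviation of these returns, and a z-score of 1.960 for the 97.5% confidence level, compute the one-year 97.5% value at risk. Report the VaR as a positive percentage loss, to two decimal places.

μ = (6.3 − 0.7 + 1.8 + 6.3 + 4.4 + 1.5) / 6 = 19.60 / 6 = 3.2667%
Sample std dev = √[40.6933 / 5] = 2.8528%
VaR = −(μ − z·σ) = −(3.2667 − 1.960 × 2.8528) = −(-2.3248) = 2.3248%

2.32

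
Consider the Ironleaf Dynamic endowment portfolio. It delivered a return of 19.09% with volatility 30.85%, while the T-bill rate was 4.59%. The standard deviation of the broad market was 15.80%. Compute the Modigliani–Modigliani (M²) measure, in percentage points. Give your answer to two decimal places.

Sharpe = (Rp − Rf) / σp = (19.09% − 4.59%) / 30.85% = 0.4700
M² = Rf + Sharpe × σm = 4.59% + 0.4700 × 15.80% = 12.0160%

12.02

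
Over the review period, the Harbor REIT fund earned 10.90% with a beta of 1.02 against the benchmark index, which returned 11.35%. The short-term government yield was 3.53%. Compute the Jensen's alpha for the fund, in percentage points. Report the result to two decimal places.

-0.61

CAPM expected return = Rf + β(Rm − Rf) = 3.53% + 1.02 × (11.35% − 3.53%) = 3.53 + 1.02 × 7.82 = 11.5064%
Jensen's α = Rp − E[R] = 10.90% − 11.5064% = -0.6064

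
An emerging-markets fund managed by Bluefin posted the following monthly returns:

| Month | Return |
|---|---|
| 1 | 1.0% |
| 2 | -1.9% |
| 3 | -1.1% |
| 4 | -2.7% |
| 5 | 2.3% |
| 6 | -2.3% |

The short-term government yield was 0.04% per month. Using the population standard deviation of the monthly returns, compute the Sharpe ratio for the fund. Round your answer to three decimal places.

μ = (1 − 1.9 − 1.1 − 2.7 + 2.3 − 2.3) / 6 = -4.70 / 6 = -0.7833%
Σ(r − μ)² = (1 − (-0.7833))² + (-1.9 − (-0.7833))² + … = 20.0083
population σ = √(20.0083 / 6) = √3.3347 = 1.8261%
Sharpe = (μ − rf) / σ = (-0.7833 − 0.04) / 1.8261 = -0.8233 / 1.8261 = -0.4509

-0.451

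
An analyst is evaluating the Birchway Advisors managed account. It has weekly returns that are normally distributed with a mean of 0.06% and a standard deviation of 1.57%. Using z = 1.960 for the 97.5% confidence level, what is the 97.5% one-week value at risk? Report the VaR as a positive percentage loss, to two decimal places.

3.02

VaR (as % loss) = −(μ − z·σ) = −(0.06% − 1.960 × 1.57%) = −(-3.0172%) = 3.0172%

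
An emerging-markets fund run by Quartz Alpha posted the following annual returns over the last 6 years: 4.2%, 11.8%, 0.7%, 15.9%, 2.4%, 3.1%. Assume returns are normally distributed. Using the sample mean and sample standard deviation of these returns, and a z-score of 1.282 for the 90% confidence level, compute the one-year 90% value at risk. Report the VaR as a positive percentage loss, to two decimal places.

r̄ = (4.2 + 11.8 + 0.7 + 15.9 + 2.4 + 3.1) / 6 = 38.10 / 6 = 6.3500%
Σ(r − r̄)² = (4.2 − 6.3500)² + (11.8 − 6.3500)² + … = 183.6150
σ = √[183.6150 / 5] = 6.0600%
VaR = −(r̄ − z·σ) = −(6.3500 − 1.282 × 6.0600) = −(-1.4189) = 1.4189%

1.42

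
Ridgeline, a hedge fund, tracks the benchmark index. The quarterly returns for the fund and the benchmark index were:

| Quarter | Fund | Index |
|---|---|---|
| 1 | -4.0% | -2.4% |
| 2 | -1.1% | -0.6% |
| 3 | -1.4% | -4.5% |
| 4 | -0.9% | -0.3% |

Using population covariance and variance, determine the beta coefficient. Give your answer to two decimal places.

0.21

r̄p = -1.8500%,  r̄m = -1.9500%
Cov = Σ(rp − r̄p)(rm − r̄m) / 4 = 0.6000
Var(rm) = Σ(rm − r̄m)² / 4 = 2.8125
β = Cov / Var = 0.6000 / 2.8125 = 0.2133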